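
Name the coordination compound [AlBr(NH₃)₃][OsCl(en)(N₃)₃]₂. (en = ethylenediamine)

triamminebromoaluminium(III) triazidochloro(ethylenediamine)osmate(III)

Both ions are complex: the cation is named first with the plain metal name, the anion second with the -ate form; each ion's ligands are alphabetised independently.
Aluminium is always +3 in its complexes; the cation's ligand charges sum to -1, so the complex cation is 2+.
With 2 anions per cation, each anion must be 2/2 = 1−.
Anion: ligand charges sum to -4; for the ion to be 1−, Os = +3.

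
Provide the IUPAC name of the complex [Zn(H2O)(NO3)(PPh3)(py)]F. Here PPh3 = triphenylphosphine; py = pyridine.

The 1 fluoride counter-ion carries a total charge of -1, so each complex ion is 1+.
Ligand charges: 1×aqua (neutral), 1×triphenylphosphine (neutral), 1×nitrato (-1 each), 1×pyridine (neutral); total -1. So Zn + (-1) = 1+, giving Zn = +2.
Ligands are named alphabetically: aqua before nitrato before pyridine before triphenylphosphine.

aquanitrato(pyridine)(triphenylphosphine)zinc(II) fluoride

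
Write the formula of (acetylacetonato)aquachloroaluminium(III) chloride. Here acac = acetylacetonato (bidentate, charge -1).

Ligands: 1 chloro (Cl, -1), 1 aqua (H2O, neutral), 1 acetylacetonato (acac, -1). Ligand charge sum = -2.
With Al in oxidation state +3, the complex ion is [Al...]^1+.
Charge balance with chloride (-1) requires 1 complex ion per 1 chloride.

[Al(acac)Cl(H2O)]Cl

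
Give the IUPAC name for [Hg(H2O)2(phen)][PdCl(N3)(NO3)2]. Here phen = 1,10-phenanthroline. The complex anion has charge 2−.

Both ions are complex: the cation is named first with the plain metal name, the anion second with the -ate form; each ion's ligands are alphabetised independently.
The complex anion is given as 2−; its ligand charges sum to -4, so Pd = +2.
A 1:1 salt means the cation carries the equal and opposite charge, 2+.
Cation: ligand charges sum to 0; for the ion to be 2+, Hg = +2.

diaqua(1,10-phenanthroline)mercury(II) azidochlorodinitratopalladate(II)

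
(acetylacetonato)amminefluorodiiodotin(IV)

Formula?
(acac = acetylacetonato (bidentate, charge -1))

[Sn(acac)FI2(NH3)]

Ligands: 1 acetylacetonato (acac, -1), 1 fluoro (F, -1), 1 ammine (NH3, neutral), 2 iodo (I, -1). Ligand charge sum = -4.
With Sn in oxidation state +4, the complex ion is [Sn...].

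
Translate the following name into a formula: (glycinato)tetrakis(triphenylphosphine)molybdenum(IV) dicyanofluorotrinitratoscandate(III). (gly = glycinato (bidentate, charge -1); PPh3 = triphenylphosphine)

[Mo(gly)(PPh3)4][Sc(CN)2F(NO3)3]

Cation [Mo…]: ligand charges -1, Mo(IV) ⇒ ion charge 3+.
Anion [Sc…]: ligand charges -6, Sc(III) ⇒ ion charge 3−.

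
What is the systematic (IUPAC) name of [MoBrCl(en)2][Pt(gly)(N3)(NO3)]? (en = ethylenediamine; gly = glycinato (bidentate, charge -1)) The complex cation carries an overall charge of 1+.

The complex cation is given as 1+; its ligand charges sum to -2, so Mo = +3.
A 1:1 salt means the anion carries the equal and opposite charge, 1−.
Anion: ligand charges sum to -3; for the ion to be 1−, Pt = +2.

bromochlorobis(ethylenediamine)molybdenum(III) azido(glycinato)nitratoplatinate(II)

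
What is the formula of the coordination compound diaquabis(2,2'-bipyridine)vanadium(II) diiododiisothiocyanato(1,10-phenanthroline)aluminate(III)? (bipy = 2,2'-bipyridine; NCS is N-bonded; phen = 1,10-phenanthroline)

Cation [V…]: ligand charges 0, V(II) ⇒ ion charge 2+.
Anion [Al…]: ligand charges -4, Al(III) ⇒ ion charge 1−.

[V(bipy)2(H2O)2][AlI2(NCS)2(phen)]2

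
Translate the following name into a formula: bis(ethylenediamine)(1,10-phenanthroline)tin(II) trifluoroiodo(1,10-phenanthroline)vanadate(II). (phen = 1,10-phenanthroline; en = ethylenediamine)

[Sn(en)2(phen)][VF3I(phen)]

Cation [Sn…]: ligand charges 0, Sn(II) ⇒ ion charge 2+.
Anion [V…]: ligand charges -4, V(II) ⇒ ion charge 2−.
One 2+ cation balances one 2− anion.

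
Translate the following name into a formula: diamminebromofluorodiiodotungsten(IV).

[WBrFI2(NH3)2]

Ligands: 1 fluoro (F, -1), 1 bromo (Br, -1), 2 iodo (I, -1), 2 ammine (NH3, neutral). Ligand charge sum = -4.
With W in oxidation state +4, the complex ion is [W...].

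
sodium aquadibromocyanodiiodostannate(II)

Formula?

Ligands: 1 aqua (H2O, neutral), 2 iodo (I, -1), 1 cyano (CN, -1), 2 bromo (Br, -1). Ligand charge sum = -5.
Charge balance with sodium (+1) requires 1 complex ion per 3 sodium.

Na3[SnBr2(CN)(H2O)I2]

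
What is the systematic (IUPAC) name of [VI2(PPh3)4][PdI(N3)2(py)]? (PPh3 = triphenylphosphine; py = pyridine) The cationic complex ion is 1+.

diiodotetrakis(triphenylphosphine)vanadium(III) diazidoiodo(pyridine)palladate(II)

Both ions are complex: the cation is named first with the plain metal name, the anion second with the -ate form; each ion's ligands are alphabetised independently.
The complex cation is given as 1+; its ligand charges sum to -2, so V = +3.
A 1:1 salt means the anion carries the equal and opposite charge, 1−.
Anion: ligand charges sum to -3; for the ion to be 1−, Pd = +2.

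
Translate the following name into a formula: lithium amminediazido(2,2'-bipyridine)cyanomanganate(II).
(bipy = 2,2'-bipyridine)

Ligands: 1 2,2'-bipyridine (bipy, neutral), 2 azido (N3, -1), 1 ammine (NH3, neutral), 1 cyano (CN, -1). Ligand charge sum = -3.
Charge balance with lithium (+1) requires 1 complex ion per 1 lithium.

Li[Mn(bipy)(CN)(N3)2(NH3)]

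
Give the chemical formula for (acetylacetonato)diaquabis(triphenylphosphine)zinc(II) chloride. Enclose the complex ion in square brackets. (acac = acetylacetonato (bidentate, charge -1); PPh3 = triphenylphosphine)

[Zn(acac)(H2O)2(PPh3)2]Cl

Ligands: 1 acetylacetonato (acac, -1), 2 aqua (H2O, neutral), 2 triphenylphosphine (PPh3, neutral). Ligand charge sum = -1.
With Zn in oxidation state +2, the complex ion is [Zn...]^1+.
Charge balance with chloride (-1) requires 1 complex ion per 1 chloride.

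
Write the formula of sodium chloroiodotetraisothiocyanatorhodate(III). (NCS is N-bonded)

Ligands: 1 iodo (I, -1), 1 chloro (Cl, -1), 4 isothiocyanato (NCS, -1). Ligand charge sum = -6.
Charge balance with sodium (+1) requires 1 complex ion per 3 sodium.

Na3[RhClI(NCS)4]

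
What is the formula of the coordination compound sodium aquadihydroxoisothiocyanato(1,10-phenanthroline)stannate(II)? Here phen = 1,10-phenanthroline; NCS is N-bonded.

Na[Sn(H2O)(NCS)(OH)2(phen)]

Ligands: 1 1,10-phenanthroline (phen, neutral), 2 hydroxo (OH, -1), 1 aqua (H2O, neutral), 1 isothiocyanato (NCS, -1). Ligand charge sum = -3.
With Sn in oxidation state +2, the complex ion is [Sn...]^1−.
Charge balance with sodium (+1) requires 1 complex ion per 1 sodium.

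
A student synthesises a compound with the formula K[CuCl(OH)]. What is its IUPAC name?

potassium chlorohydroxocuprate(I)

The 1 potassium counter-ion carries a total charge of +1, so each complex ion is 1−.
Ligand charges: 1×hydroxo (-1 each), 1×chloro (-1 each); total -2. So Cu + (-2) = 1−, giving Cu = +1.
Ligands are named alphabetically: chloro before hydroxo.
The complex ion is anionic, so copper takes the -ate form cuprate(I).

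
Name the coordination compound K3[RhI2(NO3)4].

potassium diiodotetranitratorhodate(III)

The 3 potassium counter-ions carry a total charge of +3, so each complex ion is 3−.
Ligand charges: 4×nitrato (-1 each), 2×iodo (-1 each); total -6. So Rh + (-6) = 3−, giving Rh = +3.
Ligands are named alphabetically: iodo before nitrato.
The complex ion is anionic, so rhodium takes the -ate form rhodate(III).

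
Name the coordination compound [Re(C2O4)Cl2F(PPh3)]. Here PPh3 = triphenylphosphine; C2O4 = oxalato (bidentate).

There is no counter-ion, so the complex is neutral overall.
Ligand charges: 2×chloro (-1 each), 1×triphenylphosphine (neutral), 1×fluoro (-1 each), 1×oxalato (-2 each); total -5. So Re + (-5) = 0, giving Re = +5.
Ligands are named alphabetically: chloro before fluoro before oxalato before triphenylphosphine.

dichlorofluorooxalato(triphenylphosphine)rhenium(V)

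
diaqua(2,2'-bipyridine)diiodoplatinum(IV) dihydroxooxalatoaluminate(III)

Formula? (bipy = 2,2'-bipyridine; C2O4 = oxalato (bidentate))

Cation [Pt…]: ligand charges -2, Pt(IV) ⇒ ion charge 2+.
Anion [Al…]: ligand charges -4, Al(III) ⇒ ion charge 1−.
One 2+ cation requires 2 of the 1− anion.

[Pt(bipy)(H2O)2I2][Al(C2O4)(OH)2]2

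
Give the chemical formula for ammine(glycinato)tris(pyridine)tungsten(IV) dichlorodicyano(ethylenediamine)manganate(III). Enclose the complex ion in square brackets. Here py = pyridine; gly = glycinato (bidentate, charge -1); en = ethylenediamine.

Cation [W…]: ligand charges -1, W(IV) ⇒ ion charge 3+.
Anion [Mn…]: ligand charges -4, Mn(III) ⇒ ion charge 1−.
One 3+ cation requires 3 of the 1− anion.

[W(gly)(NH3)(py)3][MnCl2(CN)2(en)]3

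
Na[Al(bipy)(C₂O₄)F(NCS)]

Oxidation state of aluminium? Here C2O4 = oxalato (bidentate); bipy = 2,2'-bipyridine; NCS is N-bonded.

1 sodium outside the brackets (+1 each) → the complex ion is 1−.
Ligand charges: 1×C2O4 = -2; 1×bipy neutral; 1×NCS = -1; 1×F = -1; sum -4.
Al + (-4) = 1− ⇒ Al is +3.

+3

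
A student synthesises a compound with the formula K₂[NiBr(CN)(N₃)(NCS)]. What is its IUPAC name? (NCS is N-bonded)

potassium azidobromocyanoisothiocyanatonickelate(II)

The 2 potassium counter-ions carry a total charge of +2, so each complex ion is 2−.
Ligand charges: 1×bromo (-1 each), 1×cyano (-1 each), 1×azido (-1 each), 1×isothiocyanato (-1 each); total -4. So Ni + (-4) = 2−, giving Ni = +2.
The complex ion is anionic, so nickel takes the -ate form nickelate(II).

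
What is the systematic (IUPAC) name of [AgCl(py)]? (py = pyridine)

chloro(pyridine)silver(I)

There is no counter-ion, so the complex is neutral overall.
Ligand charges: 1×chloro (-1 each), 1×pyridine (neutral); total -1. So Ag + (-1) = 0, giving Ag = +1.
Ligands are named alphabetically: chloro before pyridine.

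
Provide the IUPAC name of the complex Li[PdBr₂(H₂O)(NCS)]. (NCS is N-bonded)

lithium aquadibromoisothiocyanatopalladate(II)

The 1 lithium counter-ion carries a total charge of +1, so each complex ion is 1−.
Ligand charges: 1×aqua (neutral), 2×bromo (-1 each), 1×isothiocyanato (-1 each); total -3. So Pd + (-3) = 1−, giving Pd = +2.
The complex ion is anionic, so palladium takes the -ate form palladate(II).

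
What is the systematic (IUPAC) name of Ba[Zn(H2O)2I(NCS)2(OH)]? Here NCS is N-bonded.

barium diaquahydroxoiododiisothiocyanatozincate(II)

The 1 barium counter-ion carries a total charge of +2, so each complex ion is 2−.
Ligand charges: 2×isothiocyanato (-1 each), 1×iodo (-1 each), 1×hydroxo (-1 each), 2×aqua (neutral); total -4. So Zn + (-4) = 2−, giving Zn = +2.
The complex ion is anionic, so zinc takes the -ate form zincate(II).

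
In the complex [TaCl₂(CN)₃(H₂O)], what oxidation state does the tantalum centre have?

No counter-ion: the bracketed complex is neutral.
Ligand charges: 2×Cl = -2; 3×CN = -3; 1×H2O neutral; sum -5.
Ta + (-5) = 0 ⇒ Ta is +5.

+5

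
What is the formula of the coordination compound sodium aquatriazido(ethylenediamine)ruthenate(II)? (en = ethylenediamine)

Ligands: 1 ethylenediamine (en, neutral), 3 azido (N3, -1), 1 aqua (H2O, neutral). Ligand charge sum = -3.
With Ru in oxidation state +2, the complex ion is [Ru...]^1−.
Charge balance with sodium (+1) requires 1 complex ion per 1 sodium.

Na[Ru(en)(H2O)(N3)3]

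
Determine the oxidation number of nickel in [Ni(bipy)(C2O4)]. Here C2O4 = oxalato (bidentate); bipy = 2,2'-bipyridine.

No counter-ion: the bracketed complex is neutral.
Ligand charges: 1×C2O4 = -2; 1×bipy neutral; sum -2.
Ni + (-2) = 0 ⇒ Ni is +2.

+2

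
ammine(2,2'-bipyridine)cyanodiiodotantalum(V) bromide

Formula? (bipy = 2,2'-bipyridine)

Ligands: 1 2,2'-bipyridine (bipy, neutral), 1 cyano (CN, -1), 2 iodo (I, -1), 1 ammine (NH3, neutral). Ligand charge sum = -3.
With Ta in oxidation state +5, the complex ion is [Ta...]^2+.
Charge balance with bromide (-1) requires 1 complex ion per 2 bromide.

[Ta(bipy)(CN)I2(NH3)]Br2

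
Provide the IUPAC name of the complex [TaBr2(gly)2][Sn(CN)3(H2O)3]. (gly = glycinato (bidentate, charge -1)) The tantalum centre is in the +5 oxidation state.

dibromobis(glycinato)tantalum(V) triaquatricyanostannate(II)

Ta is given as +5; the cation's ligand charges sum to -4, so the complex cation is 1+.
A 1:1 salt means the anion carries the equal and opposite charge, 1−.
Anion: ligand charges sum to -3; for the ion to be 1−, Sn = +2.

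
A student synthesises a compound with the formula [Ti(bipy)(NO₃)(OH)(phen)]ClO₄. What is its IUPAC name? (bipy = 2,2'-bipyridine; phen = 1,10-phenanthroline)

The 1 perchlorate counter-ion carries a total charge of -1, so each complex ion is 1+.
Ligand charges: 1×2,2'-bipyridine (neutral), 1×nitrato (-1 each), 1×hydroxo (-1 each), 1×1,10-phenanthroline (neutral); total -2. So Ti + (-2) = 1+, giving Ti = +3.
Ligands are named alphabetically: bipyridine before hydroxo before nitrato before phenanthroline.

(2,2'-bipyridine)hydroxonitrato(1,10-phenanthroline)titanium(III) perchlorate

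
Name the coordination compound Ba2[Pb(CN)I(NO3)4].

barium cyanoiodotetranitratoplumbate(II)

The 2 barium counter-ions carry a total charge of +4, so each complex ion is 4−.
Ligand charges: 1×iodo (-1 each), 1×cyano (-1 each), 4×nitrato (-1 each); total -6. So Pb + (-6) = 4−, giving Pb = +2.
The complex ion is anionic, so lead takes the -ate form plumbate(II).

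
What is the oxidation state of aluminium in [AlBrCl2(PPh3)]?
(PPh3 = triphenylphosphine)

+3

No counter-ion: the bracketed complex is neutral.
Ligand charges: 2×Cl = -2; 1×PPh3 neutral; 1×Br = -1; sum -3.
Al + (-3) = 0 ⇒ Al is +3.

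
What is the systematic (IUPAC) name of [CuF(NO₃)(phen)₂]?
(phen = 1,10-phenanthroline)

fluoronitratobis(1,10-phenanthroline)copper(II)

There is no counter-ion, so the complex is neutral overall.
Ligand charges: 2×1,10-phenanthroline (neutral), 1×fluoro (-1 each), 1×nitrato (-1 each); total -2. So Cu + (-2) = 0, giving Cu = +2.
Ligands are named alphabetically: fluoro before nitrato before phenanthroline.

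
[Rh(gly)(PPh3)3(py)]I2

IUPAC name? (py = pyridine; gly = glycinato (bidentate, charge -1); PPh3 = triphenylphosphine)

The 2 iodide counter-ions carry a total charge of -2, so each complex ion is 2+.
Ligand charges: 1×pyridine (neutral), 1×glycinato (-1 each), 3×triphenylphosphine (neutral); total -1. So Rh + (-1) = 2+, giving Rh = +3.
Ligands are named alphabetically: glycinato before pyridine before triphenylphosphine.

(glycinato)(pyridine)tris(triphenylphosphine)rhodium(III) iodide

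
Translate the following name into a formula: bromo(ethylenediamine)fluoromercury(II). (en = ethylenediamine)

Ligands: 1 fluoro (F, -1), 1 bromo (Br, -1), 1 ethylenediamine (en, neutral). Ligand charge sum = -2.
With Hg in oxidation state +2, the complex ion is [Hg...].

[HgBr(en)F]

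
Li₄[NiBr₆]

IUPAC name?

The 4 lithium counter-ions carry a total charge of +4, so each complex ion is 4−.
Ligand charges: 6×bromo (-1 each); total -6. So Ni + (-6) = 4−, giving Ni = +2.
The complex ion is anionic, so nickel takes the -ate form nickelate(II).

lithium hexabromonickelate(II)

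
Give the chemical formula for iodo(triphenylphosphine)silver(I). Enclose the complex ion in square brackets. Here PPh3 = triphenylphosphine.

Ligands: 1 triphenylphosphine (PPh3, neutral), 1 iodo (I, -1). Ligand charge sum = -1.
With Ag in oxidation state +1, the complex ion is [Ag...].

[AgI(PPh3)]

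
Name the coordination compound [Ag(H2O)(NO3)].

There is no counter-ion, so the complex is neutral overall.
Ligand charges: 1×nitrato (-1 each), 1×aqua (neutral); total -1. So Ag + (-1) = 0, giving Ag = +1.
Ligands are named alphabetically: aqua before nitrato.

aquanitratosilver(I)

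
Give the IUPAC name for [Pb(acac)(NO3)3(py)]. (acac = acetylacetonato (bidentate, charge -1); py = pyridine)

(acetylacetonato)trinitrato(pyridine)lead(IV)

There is no counter-ion, so the complex is neutral overall.
Ligand charges: 1×acetylacetonato (-1 each), 3×nitrato (-1 each), 1×pyridine (neutral); total -4. So Pb + (-4) = 0, giving Pb = +4.
Ligands are named alphabetically: acetylacetonato before nitrato before pyridine.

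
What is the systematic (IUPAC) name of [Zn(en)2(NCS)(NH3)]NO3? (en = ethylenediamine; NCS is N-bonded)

amminebis(ethylenediamine)isothiocyanatozinc(II) nitrate

The 1 nitrate counter-ion carries a total charge of -1, so each complex ion is 1+.
Ligand charges: 2×ethylenediamine (neutral), 1×ammine (neutral), 1×isothiocyanato (-1 each); total -1. So Zn + (-1) = 1+, giving Zn = +2.
Ligands are named alphabetically: ammine before ethylenediamine before isothiocyanato.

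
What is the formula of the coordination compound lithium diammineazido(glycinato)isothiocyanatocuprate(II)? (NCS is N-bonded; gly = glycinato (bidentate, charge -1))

Li[Cu(gly)(N3)(NCS)(NH3)2]

Ligands: 1 azido (N3, -1), 2 ammine (NH3, neutral), 1 isothiocyanato (NCS, -1), 1 glycinato (gly, -1). Ligand charge sum = -3.
Charge balance with lithium (+1) requires 1 complex ion per 1 lithium.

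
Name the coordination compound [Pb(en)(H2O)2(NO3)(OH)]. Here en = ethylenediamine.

There is no counter-ion, so the complex is neutral overall.
Ligand charges: 1×ethylenediamine (neutral), 1×hydroxo (-1 each), 1×nitrato (-1 each), 2×aqua (neutral); total -2. So Pb + (-2) = 0, giving Pb = +2.
Ligands are named alphabetically: aqua before ethylenediamine before hydroxo before nitrato.

diaqua(ethylenediamine)hydroxonitratolead(II)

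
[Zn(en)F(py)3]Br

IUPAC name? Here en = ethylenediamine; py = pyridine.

(ethylenediamine)fluorotris(pyridine)zinc(II) bromide

The 1 bromide counter-ion carries a total charge of -1, so each complex ion is 1+.
Ligand charges: 1×ethylenediamine (neutral), 3×pyridine (neutral), 1×fluoro (-1 each); total -1. So Zn + (-1) = 1+, giving Zn = +2.
Ligands are named alphabetically: ethylenediamine before fluoro before pyridine.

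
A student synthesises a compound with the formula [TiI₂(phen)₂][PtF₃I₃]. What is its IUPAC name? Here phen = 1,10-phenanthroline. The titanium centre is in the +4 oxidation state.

diiodobis(1,10-phenanthroline)titanium(IV) trifluorotriiodoplatinate(IV)

Both ions are complex: the cation is named first with the plain metal name, the anion second with the -ate form; each ion's ligands are alphabetised independently.
Ti is given as +4; the cation's ligand charges sum to -2, so the complex cation is 2+.
A 1:1 salt means the anion carries the equal and opposite charge, 2−.
Anion: ligand charges sum to -6; for the ion to be 2−, Pt = +4.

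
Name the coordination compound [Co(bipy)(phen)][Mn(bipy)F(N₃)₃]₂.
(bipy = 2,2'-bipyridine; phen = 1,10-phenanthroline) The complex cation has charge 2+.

Both ions are complex: the cation is named first with the plain metal name, the anion second with the -ate form; each ion's ligands are alphabetised independently.
The complex cation is given as 2+; its ligand charges sum to 0, so Co = +2.
With 2 anions per cation, each anion must be 2/2 = 1−.
Anion: ligand charges sum to -4; for the ion to be 1−, Mn = +3.

(2,2'-bipyridine)(1,10-phenanthroline)cobalt(II) triazido(2,2'-bipyridine)fluoromanganate(III)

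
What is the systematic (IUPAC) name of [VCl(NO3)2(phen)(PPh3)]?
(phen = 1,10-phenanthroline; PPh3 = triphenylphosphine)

There is no counter-ion, so the complex is neutral overall.
Ligand charges: 1×chloro (-1 each), 2×nitrato (-1 each), 1×1,10-phenanthroline (neutral), 1×triphenylphosphine (neutral); total -3. So V + (-3) = 0, giving V = +3.
Ligands are named alphabetically: chloro before nitrato before phenanthroline before triphenylphosphine.

chlorodinitrato(1,10-phenanthroline)(triphenylphosphine)vanadium(III)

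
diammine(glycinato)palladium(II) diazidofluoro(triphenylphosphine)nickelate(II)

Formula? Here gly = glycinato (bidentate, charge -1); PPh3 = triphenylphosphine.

[Pd(gly)(NH3)2][NiF(N3)2(PPh3)]

Cation [Pd…]: ligand charges -1, Pd(II) ⇒ ion charge 1+.
Anion [Ni…]: ligand charges -3, Ni(II) ⇒ ion charge 1−.
One 1+ cation balances one 1− anion.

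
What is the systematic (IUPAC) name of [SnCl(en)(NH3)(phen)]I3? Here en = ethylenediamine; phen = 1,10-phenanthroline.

amminechloro(ethylenediamine)(1,10-phenanthroline)tin(IV) iodide

The 3 iodide counter-ions carry a total charge of -3, so each complex ion is 3+.
Ligand charges: 1×ethylenediamine (neutral), 1×1,10-phenanthroline (neutral), 1×chloro (-1 each), 1×ammine (neutral); total -1. So Sn + (-1) = 3+, giving Sn = +4.
Ligands are named alphabetically: ammine before chloro before ethylenediamine before phenanthroline.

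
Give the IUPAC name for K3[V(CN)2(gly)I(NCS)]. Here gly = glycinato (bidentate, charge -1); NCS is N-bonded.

potassium dicyano(glycinato)iodoisothiocyanatovanadate(II)

The 3 potassium counter-ions carry a total charge of +3, so each complex ion is 3−.
Ligand charges: 1×iodo (-1 each), 2×cyano (-1 each), 1×glycinato (-1 each), 1×isothiocyanato (-1 each); total -5. So V + (-5) = 3−, giving V = +2.
Ligands are named alphabetically: cyano before glycinato before iodo before isothiocyanato.
The complex ion is anionic, so vanadium takes the -ate form vanadate(II).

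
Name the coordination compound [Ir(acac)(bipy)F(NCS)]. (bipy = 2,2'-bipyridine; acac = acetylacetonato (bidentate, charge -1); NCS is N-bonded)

There is no counter-ion, so the complex is neutral overall.
Ligand charges: 1×2,2'-bipyridine (neutral), 1×acetylacetonato (-1 each), 1×isothiocyanato (-1 each), 1×fluoro (-1 each); total -3. So Ir + (-3) = 0, giving Ir = +3.
Ligands are named alphabetically: acetylacetonato before bipyridine before fluoro before isothiocyanato.

(acetylacetonato)(2,2'-bipyridine)fluoroisothiocyanatoiridium(III)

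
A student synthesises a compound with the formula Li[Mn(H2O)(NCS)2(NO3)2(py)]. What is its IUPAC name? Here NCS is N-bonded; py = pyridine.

lithium aquadiisothiocyanatodinitrato(pyridine)manganate(III)

The 1 lithium counter-ion carries a total charge of +1, so each complex ion is 1−.
Ligand charges: 1×aqua (neutral), 2×isothiocyanato (-1 each), 2×nitrato (-1 each), 1×pyridine (neutral); total -4. So Mn + (-4) = 1−, giving Mn = +3.
Ligands are named alphabetically: aqua before isothiocyanato before nitrato before pyridine.
The complex ion is anionic, so manganese takes the -ate form manganate(III).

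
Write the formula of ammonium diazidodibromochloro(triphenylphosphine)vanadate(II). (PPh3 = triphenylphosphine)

Ligands: 1 triphenylphosphine (PPh3, neutral), 1 chloro (Cl, -1), 2 bromo (Br, -1), 2 azido (N3, -1). Ligand charge sum = -5.
Charge balance with ammonium (+1) requires 1 complex ion per 3 ammonium.

(NH4)3[VBr2Cl(N3)2(PPh3)]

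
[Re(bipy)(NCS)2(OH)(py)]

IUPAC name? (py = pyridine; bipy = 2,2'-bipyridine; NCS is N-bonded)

There is no counter-ion, so the complex is neutral overall.
Ligand charges: 1×pyridine (neutral), 1×2,2'-bipyridine (neutral), 2×isothiocyanato (-1 each), 1×hydroxo (-1 each); total -3. So Re + (-3) = 0, giving Re = +3.
Ligands are named alphabetically: bipyridine before hydroxo before isothiocyanato before pyridine.

(2,2'-bipyridine)hydroxodiisothiocyanato(pyridine)rhenium(III)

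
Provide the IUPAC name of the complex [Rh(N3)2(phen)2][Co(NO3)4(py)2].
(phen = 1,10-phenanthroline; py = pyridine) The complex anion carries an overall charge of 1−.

diazidobis(1,10-phenanthroline)rhodium(III) tetranitratobis(pyridine)cobaltate(III)

Both ions are complex: the cation is named first with the plain metal name, the anion second with the -ate form; each ion's ligands are alphabetised independently.
The complex anion is given as 1−; its ligand charges sum to -4, so Co = +3.
A 1:1 salt means the cation carries the equal and opposite charge, 1+.
Cation: ligand charges sum to -2; for the ion to be 1+, Rh = +3.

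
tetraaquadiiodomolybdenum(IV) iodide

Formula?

[Mo(H2O)4I2]I2

Ligands: 2 iodo (I, -1), 4 aqua (H2O, neutral). Ligand charge sum = -2.
With Mo in oxidation state +4, the complex ion is [Mo...]^2+.
Charge balance with iodide (-1) requires 1 complex ion per 2 iodide.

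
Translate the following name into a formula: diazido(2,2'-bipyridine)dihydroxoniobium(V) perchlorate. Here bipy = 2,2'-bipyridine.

[Nb(bipy)(N3)2(OH)2]ClO4

Ligands: 2 hydroxo (OH, -1), 1 2,2'-bipyridine (bipy, neutral), 2 azido (N3, -1). Ligand charge sum = -4.
With Nb in oxidation state +5, the complex ion is [Nb...]^1+.
Charge balance with perchlorate (-1) requires 1 complex ion per 1 perchlorate.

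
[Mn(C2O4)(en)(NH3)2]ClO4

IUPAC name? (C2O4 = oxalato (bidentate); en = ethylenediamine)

diammine(ethylenediamine)oxalatomanganese(III) perchlorate

The 1 perchlorate counter-ion carries a total charge of -1, so each complex ion is 1+.
Ligand charges: 1×oxalato (-2 each), 2×ammine (neutral), 1×ethylenediamine (neutral); total -2. So Mn + (-2) = 1+, giving Mn = +3.
Ligands are named alphabetically: ammine before ethylenediamine before oxalato.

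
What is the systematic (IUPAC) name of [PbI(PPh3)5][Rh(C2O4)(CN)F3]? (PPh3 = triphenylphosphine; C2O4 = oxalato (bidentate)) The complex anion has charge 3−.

iodopentakis(triphenylphosphine)lead(IV) cyanotrifluorooxalatorhodate(III)

The complex anion is given as 3−; its ligand charges sum to -6, so Rh = +3.
A 1:1 salt means the cation carries the equal and opposite charge, 3+.
Cation: ligand charges sum to -1; for the ion to be 3+, Pb = +4.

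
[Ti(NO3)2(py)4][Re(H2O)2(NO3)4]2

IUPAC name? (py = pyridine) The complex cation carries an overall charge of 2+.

dinitratotetrakis(pyridine)titanium(IV) diaquatetranitratorhenate(III)

Both ions are complex: the cation is named first with the plain metal name, the anion second with the -ate form; each ion's ligands are alphabetised independently.
The complex cation is given as 2+; its ligand charges sum to -2, so Ti = +4.
With 2 anions per cation, each anion must be 2/2 = 1−.
Anion: ligand charges sum to -4; for the ion to be 1−, Re = +3.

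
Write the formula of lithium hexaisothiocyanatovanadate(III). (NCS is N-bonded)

Li3[V(NCS)6]

Ligands: 6 isothiocyanato (NCS, -1). Ligand charge sum = -6.
With V in oxidation state +3, the complex ion is [V...]^3−.
Charge balance with lithium (+1) requires 1 complex ion per 3 lithium.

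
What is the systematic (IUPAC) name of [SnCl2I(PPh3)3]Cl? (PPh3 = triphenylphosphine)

The 1 chloride counter-ion carries a total charge of -1, so each complex ion is 1+.
Ligand charges: 2×chloro (-1 each), 3×triphenylphosphine (neutral), 1×iodo (-1 each); total -3. So Sn + (-3) = 1+, giving Sn = +4.
Ligands are named alphabetically: chloro before iodo before triphenylphosphine.

dichloroiodotris(triphenylphosphine)tin(IV) chloride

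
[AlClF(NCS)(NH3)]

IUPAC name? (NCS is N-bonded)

There is no counter-ion, so the complex is neutral overall.
Ligand charges: 1×isothiocyanato (-1 each), 1×fluoro (-1 each), 1×chloro (-1 each), 1×ammine (neutral); total -3. So Al + (-3) = 0, giving Al = +3.
Ligands are named alphabetically: ammine before chloro before fluoro before isothiocyanato.

amminechlorofluoroisothiocyanatoaluminium(III)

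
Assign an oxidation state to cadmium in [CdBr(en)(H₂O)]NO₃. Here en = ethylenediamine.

+2

1 nitrate outside the brackets (-1 each) → the complex ion is 1+.
Ligand charges: 1×Br = -1; 1×en neutral; 1×H2O neutral; sum -1.
Cd + (-1) = 1+ ⇒ Cd is +2.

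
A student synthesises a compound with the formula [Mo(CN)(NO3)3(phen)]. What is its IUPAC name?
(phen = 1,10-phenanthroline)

cyanotrinitrato(1,10-phenanthroline)molybdenum(IV)

There is no counter-ion, so the complex is neutral overall.
Ligand charges: 3×nitrato (-1 each), 1×cyano (-1 each), 1×1,10-phenanthroline (neutral); total -4. So Mo + (-4) = 0, giving Mo = +4.
Ligands are named alphabetically: cyano before nitrato before phenanthroline.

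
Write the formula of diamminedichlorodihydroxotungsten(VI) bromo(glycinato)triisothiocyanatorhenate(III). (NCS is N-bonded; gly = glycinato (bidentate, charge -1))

Cation [W…]: ligand charges -4, W(VI) ⇒ ion charge 2+.
Anion [Re…]: ligand charges -5, Re(III) ⇒ ion charge 2−.

[WCl2(NH3)2(OH)2][ReBr(gly)(NCS)3]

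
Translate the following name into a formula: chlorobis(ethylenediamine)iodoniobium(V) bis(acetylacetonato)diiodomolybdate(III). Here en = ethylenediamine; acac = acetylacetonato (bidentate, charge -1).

[NbCl(en)2I][Mo(acac)2I2]3

Cation [Nb…]: ligand charges -2, Nb(V) ⇒ ion charge 3+.
Anion [Mo…]: ligand charges -4, Mo(III) ⇒ ion charge 1−.
One 3+ cation requires 3 of the 1− anion.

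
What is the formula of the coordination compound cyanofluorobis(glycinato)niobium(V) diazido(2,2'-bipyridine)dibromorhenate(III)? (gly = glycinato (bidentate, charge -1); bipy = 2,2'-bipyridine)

Cation [Nb…]: ligand charges -4, Nb(V) ⇒ ion charge 1+.
Anion [Re…]: ligand charges -4, Re(III) ⇒ ion charge 1−.
One 1+ cation balances one 1− anion.

[Nb(CN)F(gly)2][Re(bipy)Br2(N3)2]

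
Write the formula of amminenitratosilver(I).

Ligands: 1 ammine (NH3, neutral), 1 nitrato (NO3, -1). Ligand charge sum = -1.
With Ag in oxidation state +1, the complex ion is [Ag...].

[Ag(NH3)(NO3)]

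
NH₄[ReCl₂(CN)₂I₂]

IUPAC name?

The 1 ammonium counter-ion carries a total charge of +1, so each complex ion is 1−.
Ligand charges: 2×cyano (-1 each), 2×chloro (-1 each), 2×iodo (-1 each); total -6. So Re + (-6) = 1−, giving Re = +5.
Ligands are named alphabetically: chloro before cyano before iodo.
The complex ion is anionic, so rhenium takes the -ate form rhenate(V).

ammonium dichlorodicyanodiiodorhenate(V)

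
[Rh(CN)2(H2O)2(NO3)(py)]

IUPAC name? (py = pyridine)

diaquadicyanonitrato(pyridine)rhodium(III)

There is no counter-ion, so the complex is neutral overall.
Ligand charges: 1×nitrato (-1 each), 2×aqua (neutral), 1×pyridine (neutral), 2×cyano (-1 each); total -3. So Rh + (-3) = 0, giving Rh = +3.
Ligands are named alphabetically: aqua before cyano before nitrato before pyridine.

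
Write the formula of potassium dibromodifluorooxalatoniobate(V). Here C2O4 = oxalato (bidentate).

K[NbBr2(C2O4)F2]

Ligands: 2 bromo (Br, -1), 1 oxalato (C2O4, -2), 2 fluoro (F, -1). Ligand charge sum = -6.
Charge balance with potassium (+1) requires 1 complex ion per 1 potassium.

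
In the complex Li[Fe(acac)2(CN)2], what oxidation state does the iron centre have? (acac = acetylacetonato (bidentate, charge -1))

+3

1 lithium outside the brackets (+1 each) → the complex ion is 1−.
Ligand charges: 2×CN = -2; 2×acac = -2; sum -4.
Fe + (-4) = 1− ⇒ Fe is +3.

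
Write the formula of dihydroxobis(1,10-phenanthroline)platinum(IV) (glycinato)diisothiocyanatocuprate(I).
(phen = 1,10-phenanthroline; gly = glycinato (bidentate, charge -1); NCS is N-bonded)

[Pt(OH)2(phen)2][Cu(gly)(NCS)2]

Cation [Pt…]: ligand charges -2, Pt(IV) ⇒ ion charge 2+.
Anion [Cu…]: ligand charges -3, Cu(I) ⇒ ion charge 2−.
One 2+ cation balances one 2− anion.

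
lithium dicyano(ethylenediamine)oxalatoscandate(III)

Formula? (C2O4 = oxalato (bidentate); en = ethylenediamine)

Ligands: 1 oxalato (C2O4, -2), 2 cyano (CN, -1), 1 ethylenediamine (en, neutral). Ligand charge sum = -4.
With Sc in oxidation state +3, the complex ion is [Sc...]^1−.
Charge balance with lithium (+1) requires 1 complex ion per 1 lithium.

Li[Sc(C2O4)(CN)2(en)]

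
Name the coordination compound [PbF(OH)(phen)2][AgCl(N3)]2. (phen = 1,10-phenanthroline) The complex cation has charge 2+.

The complex cation is given as 2+; its ligand charges sum to -2, so Pb = +4.
With 2 anions per cation, each anion must be 2/2 = 1−.
Anion: ligand charges sum to -2; for the ion to be 1−, Ag = +1.

fluorohydroxobis(1,10-phenanthroline)lead(IV) azidochloroargentate(I)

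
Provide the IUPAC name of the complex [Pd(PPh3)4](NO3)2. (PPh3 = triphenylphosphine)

tetrakis(triphenylphosphine)palladium(II) nitrate

The 2 nitrate counter-ions carry a total charge of -2, so each complex ion is 2+.
Ligand charges: 4×triphenylphosphine (neutral); total 0. So Pd + (0) = 2+, giving Pd = +2.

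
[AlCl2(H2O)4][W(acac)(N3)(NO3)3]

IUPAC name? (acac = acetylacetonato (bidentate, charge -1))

Both ions are complex: the cation is named first with the plain metal name, the anion second with the -ate form; each ion's ligands are alphabetised independently.
Aluminium is always +3 in its complexes; the cation's ligand charges sum to -2, so the complex cation is 1+.
A 1:1 salt means the anion carries the equal and opposite charge, 1−.
Anion: ligand charges sum to -5; for the ion to be 1−, W = +4.

tetraaquadichloroaluminium(III) (acetylacetonato)azidotrinitratotungstate(IV)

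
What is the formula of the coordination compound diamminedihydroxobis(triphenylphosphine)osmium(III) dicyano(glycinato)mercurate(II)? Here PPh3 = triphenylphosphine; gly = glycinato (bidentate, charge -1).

[Os(NH3)2(OH)2(PPh3)2][Hg(CN)2(gly)]

Cation [Os…]: ligand charges -2, Os(III) ⇒ ion charge 1+.
Anion [Hg…]: ligand charges -3, Hg(II) ⇒ ion charge 1−.
One 1+ cation balances one 1− anion.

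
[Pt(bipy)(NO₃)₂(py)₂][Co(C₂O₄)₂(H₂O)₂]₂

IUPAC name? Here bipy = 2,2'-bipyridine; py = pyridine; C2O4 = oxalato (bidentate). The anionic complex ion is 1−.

(2,2'-bipyridine)dinitratobis(pyridine)platinum(IV) diaquadioxalatocobaltate(III)

Both ions are complex: the cation is named first with the plain metal name, the anion second with the -ate form; each ion's ligands are alphabetised independently.
The complex anion is given as 1−; its ligand charges sum to -4, so Co = +3.
With 2 anions per cation, the cation must be 2×1 = 2+.
Cation: ligand charges sum to -2; for the ion to be 2+, Pt = +4.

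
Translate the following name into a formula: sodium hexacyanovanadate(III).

Ligands: 6 cyano (CN, -1). Ligand charge sum = -6.
With V in oxidation state +3, the complex ion is [V...]^3−.
Charge balance with sodium (+1) requires 1 complex ion per 3 sodium.

Na3[V(CN)6]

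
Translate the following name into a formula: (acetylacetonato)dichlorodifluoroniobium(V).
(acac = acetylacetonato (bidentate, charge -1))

Ligands: 2 fluoro (F, -1), 1 acetylacetonato (acac, -1), 2 chloro (Cl, -1). Ligand charge sum = -5.
With Nb in oxidation state +5, the complex ion is [Nb...].

[Nb(acac)Cl2F2]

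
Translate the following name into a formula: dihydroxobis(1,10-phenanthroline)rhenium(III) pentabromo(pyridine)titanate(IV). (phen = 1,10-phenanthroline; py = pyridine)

Cation [Re…]: ligand charges -2, Re(III) ⇒ ion charge 1+.
Anion [Ti…]: ligand charges -5, Ti(IV) ⇒ ion charge 1−.

[Re(OH)2(phen)2][TiBr5(py)]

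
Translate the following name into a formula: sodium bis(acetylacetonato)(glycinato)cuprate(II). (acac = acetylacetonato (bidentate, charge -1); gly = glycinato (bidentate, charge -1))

Ligands: 2 acetylacetonato (acac, -1), 1 glycinato (gly, -1). Ligand charge sum = -3.
With Cu in oxidation state +2, the complex ion is [Cu...]^1−.
Charge balance with sodium (+1) requires 1 complex ion per 1 sodium.

Na[Cu(acac)2(gly)]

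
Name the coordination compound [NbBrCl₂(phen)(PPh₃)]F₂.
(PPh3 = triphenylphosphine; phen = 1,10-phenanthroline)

bromodichloro(1,10-phenanthroline)(triphenylphosphine)niobium(V) fluoride

The 2 fluoride counter-ions carry a total charge of -2, so each complex ion is 2+.
Ligand charges: 1×triphenylphosphine (neutral), 1×1,10-phenanthroline (neutral), 2×chloro (-1 each), 1×bromo (-1 each); total -3. So Nb + (-3) = 2+, giving Nb = +5.
Ligands are named alphabetically: bromo before chloro before phenanthroline before triphenylphosphine.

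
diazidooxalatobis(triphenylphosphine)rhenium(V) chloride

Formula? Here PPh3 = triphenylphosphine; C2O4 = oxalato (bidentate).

Ligands: 2 triphenylphosphine (PPh3, neutral), 1 oxalato (C2O4, -2), 2 azido (N3, -1). Ligand charge sum = -4.
Charge balance with chloride (-1) requires 1 complex ion per 1 chloride.

[Re(C2O4)(N3)2(PPh3)2]Cl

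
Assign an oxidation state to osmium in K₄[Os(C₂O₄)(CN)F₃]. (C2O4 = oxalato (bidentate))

4 potassium outside the brackets (+1 each) → the complex ion is 4−.
Ligand charges: 1×C2O4 = -2; 3×F = -3; 1×CN = -1; sum -6.
Os + (-6) = 4− ⇒ Os is +2.

+2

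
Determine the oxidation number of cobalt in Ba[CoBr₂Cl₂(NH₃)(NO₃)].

+3

1 barium outside the brackets (+2 each) → the complex ion is 2−.
Ligand charges: 2×Br = -2; 1×NO3 = -1; 2×Cl = -2; 1×NH3 neutral; sum -5.
Co + (-5) = 2− ⇒ Co is +3.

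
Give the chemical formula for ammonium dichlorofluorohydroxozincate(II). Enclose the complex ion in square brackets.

(NH4)2[ZnCl2F(OH)]

Ligands: 1 hydroxo (OH, -1), 2 chloro (Cl, -1), 1 fluoro (F, -1). Ligand charge sum = -4.
With Zn in oxidation state +2, the complex ion is [Zn...]^2−.
Charge balance with ammonium (+1) requires 1 complex ion per 2 ammonium.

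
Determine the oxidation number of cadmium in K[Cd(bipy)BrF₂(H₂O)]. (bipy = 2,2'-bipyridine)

1 potassium outside the brackets (+1 each) → the complex ion is 1−.
Ligand charges: 1×H2O neutral; 2×F = -2; 1×Br = -1; 1×bipy neutral; sum -3.
Cd + (-3) = 1− ⇒ Cd is +2.

+2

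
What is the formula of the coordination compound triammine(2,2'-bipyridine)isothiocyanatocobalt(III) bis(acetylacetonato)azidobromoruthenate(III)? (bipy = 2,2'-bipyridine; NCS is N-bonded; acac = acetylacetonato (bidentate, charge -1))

[Co(bipy)(NCS)(NH3)3][Ru(acac)2Br(N3)]2

Cation [Co…]: ligand charges -1, Co(III) ⇒ ion charge 2+.
Anion [Ru…]: ligand charges -4, Ru(III) ⇒ ion charge 1−.
One 2+ cation requires 2 of the 1− anion.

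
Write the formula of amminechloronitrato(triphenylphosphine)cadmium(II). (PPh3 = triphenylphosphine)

Ligands: 1 chloro (Cl, -1), 1 triphenylphosphine (PPh3, neutral), 1 ammine (NH3, neutral), 1 nitrato (NO3, -1). Ligand charge sum = -2.
With Cd in oxidation state +2, the complex ion is [Cd...].

[CdCl(NH3)(NO3)(PPh3)]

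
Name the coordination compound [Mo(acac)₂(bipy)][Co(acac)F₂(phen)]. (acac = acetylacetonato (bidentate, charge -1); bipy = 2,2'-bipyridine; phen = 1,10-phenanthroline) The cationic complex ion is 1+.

bis(acetylacetonato)(2,2'-bipyridine)molybdenum(III) (acetylacetonato)difluoro(1,10-phenanthroline)cobaltate(II)

Both ions are complex: the cation is named first with the plain metal name, the anion second with the -ate form; each ion's ligands are alphabetised independently.
The complex cation is given as 1+; its ligand charges sum to -2, so Mo = +3.
A 1:1 salt means the anion carries the equal and opposite charge, 1−.
Anion: ligand charges sum to -3; for the ion to be 1−, Co = +2.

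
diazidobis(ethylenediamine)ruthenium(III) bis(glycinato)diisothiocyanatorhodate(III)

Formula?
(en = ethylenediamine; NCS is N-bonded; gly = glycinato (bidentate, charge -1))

Cation [Ru…]: ligand charges -2, Ru(III) ⇒ ion charge 1+.
Anion [Rh…]: ligand charges -4, Rh(III) ⇒ ion charge 1−.
One 1+ cation balances one 1− anion.

[Ru(en)2(N3)2][Rh(gly)2(NCS)2]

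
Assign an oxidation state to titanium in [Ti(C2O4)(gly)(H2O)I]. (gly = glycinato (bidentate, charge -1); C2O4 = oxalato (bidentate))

+4

No counter-ion: the bracketed complex is neutral.
Ligand charges: 1×H2O neutral; 1×gly = -1; 1×C2O4 = -2; 1×I = -1; sum -4.
Ti + (-4) = 0 ⇒ Ti is +4.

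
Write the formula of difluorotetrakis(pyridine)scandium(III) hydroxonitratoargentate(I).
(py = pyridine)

[ScF2(py)4][Ag(NO3)(OH)]

Cation [Sc…]: ligand charges -2, Sc(III) ⇒ ion charge 1+.
Anion [Ag…]: ligand charges -2, Ag(I) ⇒ ion charge 1−.
One 1+ cation balances one 1− anion.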